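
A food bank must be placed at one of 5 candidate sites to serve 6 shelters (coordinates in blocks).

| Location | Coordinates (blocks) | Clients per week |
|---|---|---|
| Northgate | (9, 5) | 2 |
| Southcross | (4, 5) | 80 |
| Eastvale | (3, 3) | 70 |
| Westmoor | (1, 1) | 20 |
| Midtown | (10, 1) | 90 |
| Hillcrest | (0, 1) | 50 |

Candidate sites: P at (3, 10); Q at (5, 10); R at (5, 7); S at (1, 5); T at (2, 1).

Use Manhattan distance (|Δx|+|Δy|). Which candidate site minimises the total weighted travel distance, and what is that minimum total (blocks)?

Total weighted distance at each candidate:
  P (3, 10): total = 3252
  Q (5, 10): total = 3348
  R (5, 7): total = 2412
  S (1, 5): total = 2036
  T (2, 1): total = 1552
Minimum is at T with total 1552 blocks.

T, total 1552 blocks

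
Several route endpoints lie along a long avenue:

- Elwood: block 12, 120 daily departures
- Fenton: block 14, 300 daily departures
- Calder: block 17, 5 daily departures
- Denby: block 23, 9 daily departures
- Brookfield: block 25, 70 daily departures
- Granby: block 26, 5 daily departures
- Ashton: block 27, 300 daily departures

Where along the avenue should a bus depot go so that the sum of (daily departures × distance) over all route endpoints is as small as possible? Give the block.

x = 14

For a sum of weighted absolute distances on a line, the optimum is the weighted median (not the mean). Total weight W = 809; half-weight = 404.5.
Sort by position and accumulate weight:
  block 12 (Elwood, w=120) → cum 120
  block 14 (Fenton, w=300) → cum 420  ≥ 404.5 → median here
  block 17 (Calder, w=5) → cum 425
  block 23 (Denby, w=9) → cum 434
  block 25 (Brookfield, w=70) → cum 504
  block 26 (Granby, w=5) → cum 509
  block 27 (Ashton, w=300) → cum 809
Optimal location: block 14.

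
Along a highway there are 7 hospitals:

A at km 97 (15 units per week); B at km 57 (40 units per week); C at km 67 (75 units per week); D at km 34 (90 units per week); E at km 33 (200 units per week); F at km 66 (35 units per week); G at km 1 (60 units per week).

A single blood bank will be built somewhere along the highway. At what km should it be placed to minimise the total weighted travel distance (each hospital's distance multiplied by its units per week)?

For a sum of weighted absolute distances on a line, the optimum is the weighted median (not the mean). Total weight W = 515; half-weight = 257.5.
Sort by position and accumulate weight:
  km 1 (G, w=60) → cum 60
  km 33 (E, w=200) → cum 260  ≥ 257.5 → median here
  km 34 (D, w=90) → cum 350
  km 57 (B, w=40) → cum 390
  km 66 (F, w=35) → cum 425
  km 67 (C, w=75) → cum 500
  km 97 (A, w=15) → cum 515
Optimal location: km 33.

x = 33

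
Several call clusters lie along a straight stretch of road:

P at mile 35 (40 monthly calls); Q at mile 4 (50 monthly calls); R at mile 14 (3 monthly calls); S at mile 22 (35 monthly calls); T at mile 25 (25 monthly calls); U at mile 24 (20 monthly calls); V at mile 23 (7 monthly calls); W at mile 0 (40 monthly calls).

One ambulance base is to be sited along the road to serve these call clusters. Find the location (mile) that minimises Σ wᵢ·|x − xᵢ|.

x = 22

For a sum of weighted absolute distances on a line, the optimum is the weighted median (not the mean). Total weight W = 220; half-weight = 110.
Sort by position and accumulate weight:
  mile 0 (W, w=40) → cum 40
  mile 4 (Q, w=50) → cum 90
  mile 14 (R, w=3) → cum 93
  mile 22 (S, w=35) → cum 128  ≥ 110 → median here
  mile 23 (V, w=7) → cum 135
  mile 24 (U, w=20) → cum 155
  mile 25 (T, w=25) → cum 180
  mile 35 (P, w=40) → cum 220
Optimal location: mile 22.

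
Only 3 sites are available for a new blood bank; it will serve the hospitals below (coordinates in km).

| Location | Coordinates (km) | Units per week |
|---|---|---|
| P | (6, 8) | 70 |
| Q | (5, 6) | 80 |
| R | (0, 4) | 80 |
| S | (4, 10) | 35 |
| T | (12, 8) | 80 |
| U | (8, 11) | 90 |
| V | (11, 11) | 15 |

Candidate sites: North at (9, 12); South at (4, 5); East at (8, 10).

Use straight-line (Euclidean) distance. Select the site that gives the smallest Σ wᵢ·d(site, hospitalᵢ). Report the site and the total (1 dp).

Total weighted distance at each candidate:
  North (9, 12): total = 2639.5
  South (4, 5): total = 2341.2
  East (8, 10): total = 2033.2
Minimum is at East with total 2033.2 km.

East, total 2033.2 km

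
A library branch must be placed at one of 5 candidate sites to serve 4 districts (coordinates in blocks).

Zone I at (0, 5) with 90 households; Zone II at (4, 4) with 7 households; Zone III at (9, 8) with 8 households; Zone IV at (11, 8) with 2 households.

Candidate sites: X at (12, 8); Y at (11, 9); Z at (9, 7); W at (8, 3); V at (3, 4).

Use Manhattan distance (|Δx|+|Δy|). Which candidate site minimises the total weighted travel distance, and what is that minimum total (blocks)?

Total weighted distance at each candidate:
  X (12, 8): total = 1460
  Y (11, 9): total = 1460
  Z (9, 7): total = 1060
  W (8, 3): total = 999
  V (3, 4): total = 471
Minimum is at V with total 471 blocks.

V, total 471 blocks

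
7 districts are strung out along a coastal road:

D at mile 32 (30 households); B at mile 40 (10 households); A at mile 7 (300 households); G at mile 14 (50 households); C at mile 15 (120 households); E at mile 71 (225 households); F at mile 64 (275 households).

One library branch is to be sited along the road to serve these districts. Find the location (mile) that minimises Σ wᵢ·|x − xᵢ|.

x = 40

For a sum of weighted absolute distances on a line, the optimum is the weighted median (not the mean). Total weight W = 1010; half-weight = 505.
Sort by position and accumulate weight:
  mile 7 (A, w=300) → cum 300
  mile 14 (G, w=50) → cum 350
  mile 15 (C, w=120) → cum 470
  mile 32 (D, w=30) → cum 500
  mile 40 (B, w=10) → cum 510  ≥ 505 → median here
  mile 64 (F, w=275) → cum 785
  mile 71 (E, w=225) → cum 1010
Optimal location: mile 40.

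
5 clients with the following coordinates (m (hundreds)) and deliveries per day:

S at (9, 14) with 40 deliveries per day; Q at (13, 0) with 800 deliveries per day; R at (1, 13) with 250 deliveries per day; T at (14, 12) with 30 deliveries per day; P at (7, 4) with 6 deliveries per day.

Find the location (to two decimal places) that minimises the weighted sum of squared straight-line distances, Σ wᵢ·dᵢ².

(10.19, 3.72)

The minimiser of Σwᵢ‖p−pᵢ‖² is the weighted centroid p* = (Σwᵢpᵢ)/(Σwᵢ).
Σwᵢ = 1126.
Σwᵢxᵢ = 40·9 + 800·13 + 250·1 + 30·14 + 6·7 = 11472.
Σwᵢyᵢ = 40·14 + 800·0 + 250·13 + 30·12 + 6·4 = 4194.
x* = 11472/1126 = 10.19, y* = 4194/1126 = 3.72.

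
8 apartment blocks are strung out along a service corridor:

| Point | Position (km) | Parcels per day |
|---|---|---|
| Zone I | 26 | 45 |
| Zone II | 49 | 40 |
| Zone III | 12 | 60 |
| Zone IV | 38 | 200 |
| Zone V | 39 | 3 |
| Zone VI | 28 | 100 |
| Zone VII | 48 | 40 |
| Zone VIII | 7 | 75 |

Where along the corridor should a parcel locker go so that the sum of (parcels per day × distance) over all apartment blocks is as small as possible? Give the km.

For a sum of weighted absolute distances on a line, the optimum is the weighted median (not the mean). Total weight W = 563; half-weight = 281.5.
Sort by position and accumulate weight:
  km 7 (Zone VIII, w=75) → cum 75
  km 12 (Zone III, w=60) → cum 135
  km 26 (Zone I, w=45) → cum 180
  km 28 (Zone VI, w=100) → cum 280
  km 38 (Zone IV, w=200) → cum 480  ≥ 281.5 → median here
  km 39 (Zone V, w=3) → cum 483
  km 48 (Zone VII, w=40) → cum 523
  km 49 (Zone II, w=40) → cum 563
Optimal location: km 38.

x = 38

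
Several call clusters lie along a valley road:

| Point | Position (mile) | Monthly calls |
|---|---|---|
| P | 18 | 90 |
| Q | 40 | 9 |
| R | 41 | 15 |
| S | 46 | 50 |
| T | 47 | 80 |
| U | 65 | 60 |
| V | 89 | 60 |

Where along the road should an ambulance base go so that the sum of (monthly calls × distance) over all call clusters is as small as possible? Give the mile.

For a sum of weighted absolute distances on a line, the optimum is the weighted median (not the mean). Total weight W = 364; half-weight = 182.
Sort by position and accumulate weight:
  mile 18 (P, w=90) → cum 90
  mile 40 (Q, w=9) → cum 99
  mile 41 (R, w=15) → cum 114
  mile 46 (S, w=50) → cum 164
  mile 47 (T, w=80) → cum 244  ≥ 182 → median here
  mile 65 (U, w=60) → cum 304
  mile 89 (V, w=60) → cum 364
Optimal location: mile 47.

x = 47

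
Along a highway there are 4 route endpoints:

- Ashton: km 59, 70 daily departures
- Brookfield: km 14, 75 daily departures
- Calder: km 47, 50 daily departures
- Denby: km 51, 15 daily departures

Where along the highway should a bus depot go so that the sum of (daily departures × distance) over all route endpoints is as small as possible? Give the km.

For a sum of weighted absolute distances on a line, the optimum is the weighted median (not the mean). Total weight W = 210; half-weight = 105.
Sort by position and accumulate weight:
  km 14 (Brookfield, w=75) → cum 75
  km 47 (Calder, w=50) → cum 125  ≥ 105 → median here
  km 51 (Denby, w=15) → cum 140
  km 59 (Ashton, w=70) → cum 210
Optimal location: km 47.

x = 47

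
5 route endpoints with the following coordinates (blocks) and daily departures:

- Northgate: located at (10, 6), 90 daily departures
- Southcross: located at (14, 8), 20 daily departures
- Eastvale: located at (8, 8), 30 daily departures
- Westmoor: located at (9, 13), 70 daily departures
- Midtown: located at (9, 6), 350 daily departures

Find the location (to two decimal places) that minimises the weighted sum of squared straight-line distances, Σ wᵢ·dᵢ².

The minimiser of Σwᵢ‖p−pᵢ‖² is the weighted centroid p* = (Σwᵢpᵢ)/(Σwᵢ).
Σwᵢ = 560.
Σwᵢxᵢ = 90·10 + 20·14 + 30·8 + 70·9 + 350·9 = 5200.
Σwᵢyᵢ = 90·6 + 20·8 + 30·8 + 70·13 + 350·6 = 3950.
x* = 5200/560 = 9.29, y* = 3950/560 = 7.05.

(9.29, 7.05)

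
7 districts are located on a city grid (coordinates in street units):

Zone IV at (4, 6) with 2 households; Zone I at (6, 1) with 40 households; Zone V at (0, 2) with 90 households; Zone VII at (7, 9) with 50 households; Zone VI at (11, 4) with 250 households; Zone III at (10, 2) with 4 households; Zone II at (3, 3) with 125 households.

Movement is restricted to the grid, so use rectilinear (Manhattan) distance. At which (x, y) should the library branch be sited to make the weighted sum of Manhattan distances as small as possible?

(7, 4)

Manhattan distance separates: Σwᵢ(|x−xᵢ|+|y−yᵢ|) = Σwᵢ|x−xᵢ| + Σwᵢ|y−yᵢ|, so x and y are optimised independently as 1-D weighted medians.
Total weight W = 561; half = 280.5.
x-coordinate, sorted with cumulative weight:
  x=0 (Zone V, w=90) cum 90
  x=3 (Zone II, w=125) cum 215
  x=4 (Zone IV, w=2) cum 217
  x=6 (Zone I, w=40) cum 257
  x=7 (Zone VII, w=50) cum 307  ← median
  x=10 (Zone III, w=4) cum 311
  x=11 (Zone VI, w=250) cum 561
⇒ x* = 7
y-coordinate, sorted with cumulative weight:
  y=1 (Zone I, w=40) cum 40
  y=2 (Zone V, w=90) cum 130
  y=2 (Zone III, w=4) cum 134
  y=3 (Zone II, w=125) cum 259
  y=4 (Zone VI, w=250) cum 509  ← median
  y=6 (Zone IV, w=2) cum 511
  y=9 (Zone VII, w=50) cum 561
⇒ y* = 4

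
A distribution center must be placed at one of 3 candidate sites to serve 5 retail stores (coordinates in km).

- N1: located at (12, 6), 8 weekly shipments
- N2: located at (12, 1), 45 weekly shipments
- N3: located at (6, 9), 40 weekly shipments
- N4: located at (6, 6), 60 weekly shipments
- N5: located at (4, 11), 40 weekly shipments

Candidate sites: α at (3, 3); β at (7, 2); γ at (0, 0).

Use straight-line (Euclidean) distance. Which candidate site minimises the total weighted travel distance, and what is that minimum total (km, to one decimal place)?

β, total 1190.4 km

Total weighted distance at each candidate:
  α (3, 3): total = 1336.2
  β (7, 2): total = 1190.4
  γ (0, 0): total = 2059.2
Minimum is at β with total 1190.4 km.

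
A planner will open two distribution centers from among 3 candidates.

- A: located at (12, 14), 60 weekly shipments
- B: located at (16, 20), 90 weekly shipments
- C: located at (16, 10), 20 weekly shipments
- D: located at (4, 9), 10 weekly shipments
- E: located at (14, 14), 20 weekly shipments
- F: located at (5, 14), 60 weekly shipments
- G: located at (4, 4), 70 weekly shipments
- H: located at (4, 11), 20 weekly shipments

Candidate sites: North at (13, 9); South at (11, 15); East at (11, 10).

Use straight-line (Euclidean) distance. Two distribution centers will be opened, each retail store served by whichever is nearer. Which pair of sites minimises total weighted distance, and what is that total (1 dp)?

Evaluate every pair (each demand assigned to the nearer of the two):
  {South, East}: total = 2107.0
  {North, South}: total = 2184.6
  {North, East}: total = 2707.0
Best pair: {South, East} with total 2107.0.

{South, East}, total 2107.0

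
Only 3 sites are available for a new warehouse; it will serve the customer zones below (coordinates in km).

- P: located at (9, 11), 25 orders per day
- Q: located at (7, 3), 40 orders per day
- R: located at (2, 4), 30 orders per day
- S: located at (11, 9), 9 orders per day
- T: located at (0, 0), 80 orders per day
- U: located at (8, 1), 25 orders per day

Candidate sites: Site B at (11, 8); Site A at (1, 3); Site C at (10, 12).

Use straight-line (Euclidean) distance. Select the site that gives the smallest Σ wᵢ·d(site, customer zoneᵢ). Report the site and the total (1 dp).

Total weighted distance at each candidate:
  Site B (11, 8): total = 1929.2
  Site A (1, 3): total = 1105.2
  Site C (10, 12): total = 2311.8
Minimum is at Site A with total 1105.2 km.

Site A, total 1105.2 km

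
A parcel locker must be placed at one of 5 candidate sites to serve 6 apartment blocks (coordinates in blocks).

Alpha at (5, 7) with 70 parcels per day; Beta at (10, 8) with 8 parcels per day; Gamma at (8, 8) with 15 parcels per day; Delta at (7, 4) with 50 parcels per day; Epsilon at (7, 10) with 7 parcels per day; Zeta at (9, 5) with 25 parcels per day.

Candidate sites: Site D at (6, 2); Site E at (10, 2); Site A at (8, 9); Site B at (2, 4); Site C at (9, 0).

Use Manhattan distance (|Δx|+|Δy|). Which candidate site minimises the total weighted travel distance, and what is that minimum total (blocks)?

Total weighted distance at each candidate:
  Site D (6, 2): total = 983
  Site E (10, 2): total = 1295
  Site A (8, 9): total = 828
  Site B (2, 4): total = 1193
  Site C (9, 0): total = 1486
Minimum is at Site A with total 828 blocks.

Site A, total 828 blocks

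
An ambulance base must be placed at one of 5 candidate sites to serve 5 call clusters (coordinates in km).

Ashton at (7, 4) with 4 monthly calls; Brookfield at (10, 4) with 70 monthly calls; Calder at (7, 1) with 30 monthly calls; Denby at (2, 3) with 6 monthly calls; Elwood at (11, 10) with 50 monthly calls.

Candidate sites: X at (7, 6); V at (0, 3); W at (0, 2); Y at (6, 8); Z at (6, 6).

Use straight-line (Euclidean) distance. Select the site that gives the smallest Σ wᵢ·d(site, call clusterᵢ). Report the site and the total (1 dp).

X, total 728.2 km

Total weighted distance at each candidate:
  X (7, 6): total = 728.2
  V (0, 3): total = 1614.1
  W (0, 2): total = 1648.6
  Y (6, 8): total = 932.3
  Z (6, 6): total = 825.1
Minimum is at X with total 728.2 km.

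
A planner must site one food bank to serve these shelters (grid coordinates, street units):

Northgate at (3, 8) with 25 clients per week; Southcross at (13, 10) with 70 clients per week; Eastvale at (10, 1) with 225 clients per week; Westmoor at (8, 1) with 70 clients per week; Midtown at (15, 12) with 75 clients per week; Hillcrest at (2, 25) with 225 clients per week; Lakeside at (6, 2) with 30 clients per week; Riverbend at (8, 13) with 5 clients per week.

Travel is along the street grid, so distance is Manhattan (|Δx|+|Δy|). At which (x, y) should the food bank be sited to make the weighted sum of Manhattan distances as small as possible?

Manhattan distance separates: Σwᵢ(|x−xᵢ|+|y−yᵢ|) = Σwᵢ|x−xᵢ| + Σwᵢ|y−yᵢ|, so x and y are optimised independently as 1-D weighted medians.
Total weight W = 725; half = 362.5.
x-coordinate, sorted with cumulative weight:
  x=2 (Hillcrest, w=225) cum 225
  x=3 (Northgate, w=25) cum 250
  x=6 (Lakeside, w=30) cum 280
  x=8 (Westmoor, w=70) cum 350
  x=8 (Riverbend, w=5) cum 355
  x=10 (Eastvale, w=225) cum 580  ← median
  x=13 (Southcross, w=70) cum 650
  x=15 (Midtown, w=75) cum 725
⇒ x* = 10
y-coordinate, sorted with cumulative weight:
  y=1 (Eastvale, w=225) cum 225
  y=1 (Westmoor, w=70) cum 295
  y=2 (Lakeside, w=30) cum 325
  y=8 (Northgate, w=25) cum 350
  y=10 (Southcross, w=70) cum 420  ← median
  y=12 (Midtown, w=75) cum 495
  y=13 (Riverbend, w=5) cum 500
  y=25 (Hillcrest, w=225) cum 725
⇒ y* = 10

(10, 10)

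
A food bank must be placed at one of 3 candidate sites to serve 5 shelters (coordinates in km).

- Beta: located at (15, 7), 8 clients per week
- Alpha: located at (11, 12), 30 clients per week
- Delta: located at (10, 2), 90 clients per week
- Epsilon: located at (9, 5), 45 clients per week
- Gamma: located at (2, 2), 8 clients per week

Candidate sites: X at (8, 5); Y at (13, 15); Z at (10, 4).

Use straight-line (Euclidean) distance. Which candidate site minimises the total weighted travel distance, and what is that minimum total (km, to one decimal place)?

Total weighted distance at each candidate:
  X (8, 5): total = 709.9
  Y (13, 15): total = 1995.8
  Z (10, 4): total = 598.1
Minimum is at Z with total 598.1 km.

Z, total 598.1 km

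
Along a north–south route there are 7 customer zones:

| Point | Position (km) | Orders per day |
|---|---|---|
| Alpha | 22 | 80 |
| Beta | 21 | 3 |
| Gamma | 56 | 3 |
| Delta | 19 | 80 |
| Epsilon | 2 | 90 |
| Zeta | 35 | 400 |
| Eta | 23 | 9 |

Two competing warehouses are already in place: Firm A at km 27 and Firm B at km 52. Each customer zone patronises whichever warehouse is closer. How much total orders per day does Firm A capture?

662

The indifferent point is the midpoint (27+52)/2 = 39.5; customer zones left of it (closer to Firm A at 27) go to Firm A, those right go to Firm B.
  Epsilon at 2 (w=90) → Firm A
  Delta at 19 (w=80) → Firm A
  Beta at 21 (w=3) → Firm A
  Alpha at 22 (w=80) → Firm A
  Eta at 23 (w=9) → Firm A
  Zeta at 35 (w=400) → Firm A
  Gamma at 56 (w=3) → Firm B
Firm A captures 662; Firm B captures 3.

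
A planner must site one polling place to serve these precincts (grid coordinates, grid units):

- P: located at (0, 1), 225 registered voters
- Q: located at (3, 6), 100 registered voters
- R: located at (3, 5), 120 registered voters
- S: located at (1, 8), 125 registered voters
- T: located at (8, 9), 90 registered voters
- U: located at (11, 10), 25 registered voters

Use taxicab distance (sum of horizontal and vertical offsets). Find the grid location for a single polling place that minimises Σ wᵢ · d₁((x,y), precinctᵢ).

Manhattan distance separates: Σwᵢ(|x−xᵢ|+|y−yᵢ|) = Σwᵢ|x−xᵢ| + Σwᵢ|y−yᵢ|, so x and y are optimised independently as 1-D weighted medians.
Total weight W = 685; half = 342.5.
x-coordinate, sorted with cumulative weight:
  x=0 (P, w=225) cum 225
  x=1 (S, w=125) cum 350  ← median
  x=3 (Q, w=100) cum 450
  x=3 (R, w=120) cum 570
  x=8 (T, w=90) cum 660
  x=11 (U, w=25) cum 685
⇒ x* = 1
y-coordinate, sorted with cumulative weight:
  y=1 (P, w=225) cum 225
  y=5 (R, w=120) cum 345  ← median
  y=6 (Q, w=100) cum 445
  y=8 (S, w=125) cum 570
  y=9 (T, w=90) cum 660
  y=10 (U, w=25) cum 685
⇒ y* = 5

(1, 5)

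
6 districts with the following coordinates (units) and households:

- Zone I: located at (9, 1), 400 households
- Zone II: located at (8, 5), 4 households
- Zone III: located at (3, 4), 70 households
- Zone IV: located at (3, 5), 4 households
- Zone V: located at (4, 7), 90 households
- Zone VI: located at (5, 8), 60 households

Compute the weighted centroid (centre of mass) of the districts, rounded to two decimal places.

(7.19, 2.91)

The minimiser of Σwᵢ‖p−pᵢ‖² is the weighted centroid p* = (Σwᵢpᵢ)/(Σwᵢ).
Σwᵢ = 628.
Σwᵢxᵢ = 400·9 + 4·8 + 70·3 + 4·3 + 90·4 + 60·5 = 4514.
Σwᵢyᵢ = 400·1 + 4·5 + 70·4 + 4·5 + 90·7 + 60·8 = 1830.
x* = 4514/628 = 7.19, y* = 1830/628 = 2.91.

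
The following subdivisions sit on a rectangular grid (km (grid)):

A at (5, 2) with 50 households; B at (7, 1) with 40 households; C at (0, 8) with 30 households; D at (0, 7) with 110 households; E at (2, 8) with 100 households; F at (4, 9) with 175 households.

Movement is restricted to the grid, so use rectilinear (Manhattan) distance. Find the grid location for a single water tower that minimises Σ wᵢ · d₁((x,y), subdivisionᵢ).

(4, 8)

Manhattan distance separates: Σwᵢ(|x−xᵢ|+|y−yᵢ|) = Σwᵢ|x−xᵢ| + Σwᵢ|y−yᵢ|, so x and y are optimised independently as 1-D weighted medians.
Total weight W = 505; half = 252.5.
x-coordinate, sorted with cumulative weight:
  x=0 (C, w=30) cum 30
  x=0 (D, w=110) cum 140
  x=2 (E, w=100) cum 240
  x=4 (F, w=175) cum 415  ← median
  x=5 (A, w=50) cum 465
  x=7 (B, w=40) cum 505
⇒ x* = 4
y-coordinate, sorted with cumulative weight:
  y=1 (B, w=40) cum 40
  y=2 (A, w=50) cum 90
  y=7 (D, w=110) cum 200
  y=8 (C, w=30) cum 230
  y=8 (E, w=100) cum 330  ← median
  y=9 (F, w=175) cum 505
⇒ y* = 8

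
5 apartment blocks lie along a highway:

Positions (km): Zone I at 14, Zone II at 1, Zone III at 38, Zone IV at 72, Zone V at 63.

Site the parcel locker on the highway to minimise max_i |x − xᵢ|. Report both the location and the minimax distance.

The 1-center on a line is the midpoint of the two extreme points: leftmost at 1, rightmost at 72.
Optimal location = (1 + 72)/2 = 36.5; maximum distance = (72 − 1)/2 = 35.5.

location 36.5, max distance 35.5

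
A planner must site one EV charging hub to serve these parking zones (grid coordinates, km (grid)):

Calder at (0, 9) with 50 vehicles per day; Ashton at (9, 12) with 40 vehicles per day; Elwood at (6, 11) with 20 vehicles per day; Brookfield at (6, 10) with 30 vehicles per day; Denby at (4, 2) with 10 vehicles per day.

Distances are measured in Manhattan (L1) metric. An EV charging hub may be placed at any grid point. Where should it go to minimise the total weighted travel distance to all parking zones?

Manhattan distance separates: Σwᵢ(|x−xᵢ|+|y−yᵢ|) = Σwᵢ|x−xᵢ| + Σwᵢ|y−yᵢ|, so x and y are optimised independently as 1-D weighted medians.
Total weight W = 150; half = 75.
x-coordinate, sorted with cumulative weight:
  x=0 (Calder, w=50) cum 50
  x=4 (Denby, w=10) cum 60
  x=6 (Elwood, w=20) cum 80  ← median
  x=6 (Brookfield, w=30) cum 110
  x=9 (Ashton, w=40) cum 150
⇒ x* = 6
y-coordinate, sorted with cumulative weight:
  y=2 (Denby, w=10) cum 10
  y=9 (Calder, w=50) cum 60
  y=10 (Brookfield, w=30) cum 90  ← median
  y=11 (Elwood, w=20) cum 110
  y=12 (Ashton, w=40) cum 150
⇒ y* = 10

(6, 10)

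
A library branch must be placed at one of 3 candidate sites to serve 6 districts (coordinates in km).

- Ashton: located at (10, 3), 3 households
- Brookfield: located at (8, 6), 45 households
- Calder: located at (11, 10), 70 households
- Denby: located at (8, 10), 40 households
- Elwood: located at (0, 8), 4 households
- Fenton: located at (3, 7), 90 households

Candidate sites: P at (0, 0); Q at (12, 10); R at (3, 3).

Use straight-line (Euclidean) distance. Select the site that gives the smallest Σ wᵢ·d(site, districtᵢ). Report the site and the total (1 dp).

Total weighted distance at each candidate:
  P (0, 0): total = 2751.6
  Q (12, 10): total = 1408.9
  R (3, 3): total = 1754.9
Minimum is at Q with total 1408.9 km.

Q, total 1408.9 km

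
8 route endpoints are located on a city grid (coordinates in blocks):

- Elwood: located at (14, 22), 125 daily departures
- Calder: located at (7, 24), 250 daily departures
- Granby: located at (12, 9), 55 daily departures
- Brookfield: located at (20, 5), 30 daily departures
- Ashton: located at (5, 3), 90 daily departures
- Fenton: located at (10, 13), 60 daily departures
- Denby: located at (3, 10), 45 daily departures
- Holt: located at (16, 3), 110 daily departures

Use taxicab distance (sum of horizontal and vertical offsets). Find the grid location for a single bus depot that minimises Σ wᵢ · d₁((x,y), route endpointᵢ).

Manhattan distance separates: Σwᵢ(|x−xᵢ|+|y−yᵢ|) = Σwᵢ|x−xᵢ| + Σwᵢ|y−yᵢ|, so x and y are optimised independently as 1-D weighted medians.
Total weight W = 765; half = 382.5.
x-coordinate, sorted with cumulative weight:
  x=3 (Denby, w=45) cum 45
  x=5 (Ashton, w=90) cum 135
  x=7 (Calder, w=250) cum 385  ← median
  x=10 (Fenton, w=60) cum 445
  x=12 (Granby, w=55) cum 500
  x=14 (Elwood, w=125) cum 625
  x=16 (Holt, w=110) cum 735
  x=20 (Brookfield, w=30) cum 765
⇒ x* = 7
y-coordinate, sorted with cumulative weight:
  y=3 (Ashton, w=90) cum 90
  y=3 (Holt, w=110) cum 200
  y=5 (Brookfield, w=30) cum 230
  y=9 (Granby, w=55) cum 285
  y=10 (Denby, w=45) cum 330
  y=13 (Fenton, w=60) cum 390  ← median
  y=22 (Elwood, w=125) cum 515
  y=24 (Calder, w=250) cum 765
⇒ y* = 13

(7, 13)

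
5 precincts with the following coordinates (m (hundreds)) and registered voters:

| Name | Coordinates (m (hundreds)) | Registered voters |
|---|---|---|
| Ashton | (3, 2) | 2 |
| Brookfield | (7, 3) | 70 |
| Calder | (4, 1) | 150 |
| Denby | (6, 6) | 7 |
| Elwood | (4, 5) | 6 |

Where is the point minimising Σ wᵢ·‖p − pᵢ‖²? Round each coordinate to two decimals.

The minimiser of Σwᵢ‖p−pᵢ‖² is the weighted centroid p* = (Σwᵢpᵢ)/(Σwᵢ).
Σwᵢ = 235.
Σwᵢxᵢ = 2·3 + 70·7 + 150·4 + 7·6 + 6·4 = 1162.
Σwᵢyᵢ = 2·2 + 70·3 + 150·1 + 7·6 + 6·5 = 436.
x* = 1162/235 = 4.94, y* = 436/235 = 1.86.

(4.94, 1.86)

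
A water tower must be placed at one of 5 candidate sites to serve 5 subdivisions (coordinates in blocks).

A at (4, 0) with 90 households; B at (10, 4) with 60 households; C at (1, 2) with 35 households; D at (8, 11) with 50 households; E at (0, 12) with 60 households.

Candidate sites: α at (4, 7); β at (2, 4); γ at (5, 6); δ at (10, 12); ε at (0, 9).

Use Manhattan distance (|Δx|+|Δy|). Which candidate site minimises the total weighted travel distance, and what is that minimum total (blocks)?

Total weighted distance at each candidate:
  α (4, 7): total = 2390
  β (2, 4): total = 2375
  γ (5, 6): total = 2390
  δ (10, 12): total = 3515
  ε (0, 9): total = 3030
Minimum is at β with total 2375 blocks.

β, total 2375 blocks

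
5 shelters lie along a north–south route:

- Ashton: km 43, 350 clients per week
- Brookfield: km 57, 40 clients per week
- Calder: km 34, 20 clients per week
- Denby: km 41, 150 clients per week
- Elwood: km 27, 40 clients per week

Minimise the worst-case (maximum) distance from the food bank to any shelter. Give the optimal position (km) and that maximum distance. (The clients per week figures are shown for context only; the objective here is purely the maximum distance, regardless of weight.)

location 42, max distance 15

The 1-center on a line is the midpoint of the two extreme points: leftmost at 27, rightmost at 57.
Optimal location = (27 + 57)/2 = 42; maximum distance = (57 − 27)/2 = 15.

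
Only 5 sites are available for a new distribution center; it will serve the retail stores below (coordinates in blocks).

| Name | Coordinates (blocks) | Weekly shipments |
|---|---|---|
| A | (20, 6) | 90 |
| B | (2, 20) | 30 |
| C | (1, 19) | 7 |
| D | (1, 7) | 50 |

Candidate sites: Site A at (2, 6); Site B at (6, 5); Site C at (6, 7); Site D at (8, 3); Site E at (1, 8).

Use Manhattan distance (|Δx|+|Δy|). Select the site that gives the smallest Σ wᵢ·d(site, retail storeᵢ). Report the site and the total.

Total weighted distance at each candidate:
  Site A (2, 6): total = 2238
  Site B (6, 5): total = 2403
  Site C (6, 7): total = 2229
  Site D (8, 3): total = 2751
  Site E (1, 8): total = 2407
Minimum is at Site C with total 2229 blocks.

Site C, total 2229 blocks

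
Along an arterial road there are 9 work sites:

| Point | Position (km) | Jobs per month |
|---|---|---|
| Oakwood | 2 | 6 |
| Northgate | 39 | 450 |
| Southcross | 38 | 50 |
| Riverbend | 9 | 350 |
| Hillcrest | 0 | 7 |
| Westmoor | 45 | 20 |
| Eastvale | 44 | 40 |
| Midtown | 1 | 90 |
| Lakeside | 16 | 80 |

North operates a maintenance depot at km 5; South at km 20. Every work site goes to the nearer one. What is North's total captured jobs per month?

The indifferent point is the midpoint (5+20)/2 = 12.5; work sites left of it (closer to North at 5) go to North, those right go to South.
  Hillcrest at 0 (w=7) → North
  Midtown at 1 (w=90) → North
  Oakwood at 2 (w=6) → North
  Riverbend at 9 (w=350) → North
  Lakeside at 16 (w=80) → South
  Southcross at 38 (w=50) → South
  Northgate at 39 (w=450) → South
  Eastvale at 44 (w=40) → South
  Westmoor at 45 (w=20) → South
North captures 453; South captures 640.

453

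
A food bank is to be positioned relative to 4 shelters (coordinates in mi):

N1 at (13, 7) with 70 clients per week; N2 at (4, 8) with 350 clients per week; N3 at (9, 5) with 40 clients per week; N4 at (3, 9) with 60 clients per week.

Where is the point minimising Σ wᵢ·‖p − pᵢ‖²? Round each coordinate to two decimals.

(5.48, 7.75)

The minimiser of Σwᵢ‖p−pᵢ‖² is the weighted centroid p* = (Σwᵢpᵢ)/(Σwᵢ).
Σwᵢ = 520.
Σwᵢxᵢ = 70·13 + 350·4 + 40·9 + 60·3 = 2850.
Σwᵢyᵢ = 70·7 + 350·8 + 40·5 + 60·9 = 4030.
x* = 2850/520 = 5.48, y* = 4030/520 = 7.75.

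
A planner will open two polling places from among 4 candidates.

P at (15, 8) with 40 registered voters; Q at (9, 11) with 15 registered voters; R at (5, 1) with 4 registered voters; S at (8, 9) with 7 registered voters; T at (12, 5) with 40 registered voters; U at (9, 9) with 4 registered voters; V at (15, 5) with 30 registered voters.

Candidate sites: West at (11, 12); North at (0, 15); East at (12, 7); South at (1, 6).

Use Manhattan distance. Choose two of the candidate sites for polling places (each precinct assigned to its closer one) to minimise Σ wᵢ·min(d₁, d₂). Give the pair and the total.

Evaluate every pair (each demand assigned to the nearer of the two):
  {West, East}: total = 549
  {East, South}: total = 593
  {North, East}: total = 609
  {West, South}: total = 1113
  {West, North}: total = 1145
  {North, South}: total = 1915
Best pair: {West, East} with total 549.

{West, East}, total 549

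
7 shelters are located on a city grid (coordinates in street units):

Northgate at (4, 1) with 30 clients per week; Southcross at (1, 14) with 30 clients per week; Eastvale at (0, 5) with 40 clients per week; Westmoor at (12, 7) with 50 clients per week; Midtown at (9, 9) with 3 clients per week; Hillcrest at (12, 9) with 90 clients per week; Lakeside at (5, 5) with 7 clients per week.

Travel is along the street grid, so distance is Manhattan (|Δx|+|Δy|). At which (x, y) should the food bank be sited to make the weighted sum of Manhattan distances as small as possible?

Manhattan distance separates: Σwᵢ(|x−xᵢ|+|y−yᵢ|) = Σwᵢ|x−xᵢ| + Σwᵢ|y−yᵢ|, so x and y are optimised independently as 1-D weighted medians.
Total weight W = 250; half = 125.
x-coordinate, sorted with cumulative weight:
  x=0 (Eastvale, w=40) cum 40
  x=1 (Southcross, w=30) cum 70
  x=4 (Northgate, w=30) cum 100
  x=5 (Lakeside, w=7) cum 107
  x=9 (Midtown, w=3) cum 110
  x=12 (Westmoor, w=50) cum 160  ← median
  x=12 (Hillcrest, w=90) cum 250
⇒ x* = 12
y-coordinate, sorted with cumulative weight:
  y=1 (Northgate, w=30) cum 30
  y=5 (Eastvale, w=40) cum 70
  y=5 (Lakeside, w=7) cum 77
  y=7 (Westmoor, w=50) cum 127  ← median
  y=9 (Midtown, w=3) cum 130
  y=9 (Hillcrest, w=90) cum 220
  y=14 (Southcross, w=30) cum 250
⇒ y* = 7

(12, 7)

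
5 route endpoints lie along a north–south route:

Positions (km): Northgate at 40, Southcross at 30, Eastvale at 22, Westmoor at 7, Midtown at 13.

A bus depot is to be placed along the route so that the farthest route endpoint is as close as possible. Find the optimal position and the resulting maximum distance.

The 1-center on a line is the midpoint of the two extreme points: leftmost at 7, rightmost at 40.
Optimal location = (7 + 40)/2 = 23.5; maximum distance = (40 − 7)/2 = 16.5.

location 23.5, max distance 16.5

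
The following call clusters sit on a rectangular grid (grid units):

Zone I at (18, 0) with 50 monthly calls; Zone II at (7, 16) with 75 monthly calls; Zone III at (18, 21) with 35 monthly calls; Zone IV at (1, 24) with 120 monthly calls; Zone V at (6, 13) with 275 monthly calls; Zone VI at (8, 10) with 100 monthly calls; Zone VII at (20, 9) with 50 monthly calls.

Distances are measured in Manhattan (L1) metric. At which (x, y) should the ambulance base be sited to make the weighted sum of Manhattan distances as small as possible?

(6, 13)

Manhattan distance separates: Σwᵢ(|x−xᵢ|+|y−yᵢ|) = Σwᵢ|x−xᵢ| + Σwᵢ|y−yᵢ|, so x and y are optimised independently as 1-D weighted medians.
Total weight W = 705; half = 352.5.
x-coordinate, sorted with cumulative weight:
  x=1 (Zone IV, w=120) cum 120
  x=6 (Zone V, w=275) cum 395  ← median
  x=7 (Zone II, w=75) cum 470
  x=8 (Zone VI, w=100) cum 570
  x=18 (Zone I, w=50) cum 620
  x=18 (Zone III, w=35) cum 655
  x=20 (Zone VII, w=50) cum 705
⇒ x* = 6
y-coordinate, sorted with cumulative weight:
  y=0 (Zone I, w=50) cum 50
  y=9 (Zone VII, w=50) cum 100
  y=10 (Zone VI, w=100) cum 200
  y=13 (Zone V, w=275) cum 475  ← median
  y=16 (Zone II, w=75) cum 550
  y=21 (Zone III, w=35) cum 585
  y=24 (Zone IV, w=120) cum 705
⇒ y* = 13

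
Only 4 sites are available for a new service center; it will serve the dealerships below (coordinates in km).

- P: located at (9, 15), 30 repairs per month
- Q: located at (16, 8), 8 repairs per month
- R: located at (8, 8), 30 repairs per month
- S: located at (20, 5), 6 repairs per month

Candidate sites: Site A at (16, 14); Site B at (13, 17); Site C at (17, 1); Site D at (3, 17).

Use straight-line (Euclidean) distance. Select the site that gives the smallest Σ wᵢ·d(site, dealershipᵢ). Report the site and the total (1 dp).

Total weighted distance at each candidate:
  Site A (16, 14): total = 619.2
  Site B (13, 17): total = 602.3
  Site C (17, 1): total = 912.4
  Site D (3, 17): total = 749.9
Minimum is at Site B with total 602.3 km.

Site B, total 602.3 km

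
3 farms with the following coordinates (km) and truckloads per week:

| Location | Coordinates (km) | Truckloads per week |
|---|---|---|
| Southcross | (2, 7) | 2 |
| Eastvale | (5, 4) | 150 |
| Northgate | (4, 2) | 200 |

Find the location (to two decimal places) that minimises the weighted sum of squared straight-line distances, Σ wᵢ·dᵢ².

(4.41, 2.88)

The minimiser of Σwᵢ‖p−pᵢ‖² is the weighted centroid p* = (Σwᵢpᵢ)/(Σwᵢ).
Σwᵢ = 352.
Σwᵢxᵢ = 2·2 + 150·5 + 200·4 = 1554.
Σwᵢyᵢ = 2·7 + 150·4 + 200·2 = 1014.
x* = 1554/352 = 4.41, y* = 1014/352 = 2.88.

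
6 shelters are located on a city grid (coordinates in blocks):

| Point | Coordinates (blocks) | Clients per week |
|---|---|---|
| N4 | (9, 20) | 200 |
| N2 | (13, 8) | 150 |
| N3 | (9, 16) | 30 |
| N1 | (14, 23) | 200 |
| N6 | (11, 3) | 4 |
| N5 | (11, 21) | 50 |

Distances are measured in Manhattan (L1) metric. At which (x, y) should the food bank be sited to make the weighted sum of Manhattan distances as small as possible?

Manhattan distance separates: Σwᵢ(|x−xᵢ|+|y−yᵢ|) = Σwᵢ|x−xᵢ| + Σwᵢ|y−yᵢ|, so x and y are optimised independently as 1-D weighted medians.
Total weight W = 634; half = 317.
x-coordinate, sorted with cumulative weight:
  x=9 (N4, w=200) cum 200
  x=9 (N3, w=30) cum 230
  x=11 (N6, w=4) cum 234
  x=11 (N5, w=50) cum 284
  x=13 (N2, w=150) cum 434  ← median
  x=14 (N1, w=200) cum 634
⇒ x* = 13
y-coordinate, sorted with cumulative weight:
  y=3 (N6, w=4) cum 4
  y=8 (N2, w=150) cum 154
  y=16 (N3, w=30) cum 184
  y=20 (N4, w=200) cum 384  ← median
  y=21 (N5, w=50) cum 434
  y=23 (N1, w=200) cum 634
⇒ y* = 20

(13, 20)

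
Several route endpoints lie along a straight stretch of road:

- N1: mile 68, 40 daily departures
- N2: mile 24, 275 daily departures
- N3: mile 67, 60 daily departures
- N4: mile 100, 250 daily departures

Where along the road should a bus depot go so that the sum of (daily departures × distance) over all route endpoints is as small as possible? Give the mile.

x = 67

For a sum of weighted absolute distances on a line, the optimum is the weighted median (not the mean). Total weight W = 625; half-weight = 312.5.
Sort by position and accumulate weight:
  mile 24 (N2, w=275) → cum 275
  mile 67 (N3, w=60) → cum 335  ≥ 312.5 → median here
  mile 68 (N1, w=40) → cum 375
  mile 100 (N4, w=250) → cum 625
Optimal location: mile 67.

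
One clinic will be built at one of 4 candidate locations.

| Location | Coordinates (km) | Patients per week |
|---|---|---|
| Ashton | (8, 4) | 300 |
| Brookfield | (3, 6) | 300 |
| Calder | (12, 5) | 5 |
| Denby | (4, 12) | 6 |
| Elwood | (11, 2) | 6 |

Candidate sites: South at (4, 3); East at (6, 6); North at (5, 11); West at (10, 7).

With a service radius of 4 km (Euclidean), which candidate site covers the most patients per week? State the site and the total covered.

Coverage radius r = 4 km; a point is covered iff (Δx)²+(Δy)² ≤ 4² = 16.
  South (4, 3): covers {Brookfield} → 300
  East (6, 6): covers {Ashton, Brookfield} → 600
  North (5, 11): covers {Denby} → 6
  West (10, 7): covers {Ashton, Calder} → 305
Maximum coverage at East: 600 patients per week.

East, covering 600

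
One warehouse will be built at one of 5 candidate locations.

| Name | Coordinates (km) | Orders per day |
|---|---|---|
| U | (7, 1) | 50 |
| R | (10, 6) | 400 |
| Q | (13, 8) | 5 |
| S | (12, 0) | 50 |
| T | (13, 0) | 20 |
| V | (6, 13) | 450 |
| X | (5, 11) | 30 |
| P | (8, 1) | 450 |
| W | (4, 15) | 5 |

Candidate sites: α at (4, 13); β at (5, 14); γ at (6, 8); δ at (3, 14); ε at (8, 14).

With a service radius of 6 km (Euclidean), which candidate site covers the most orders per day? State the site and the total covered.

Coverage radius r = 6 km; a point is covered iff (Δx)²+(Δy)² ≤ 6² = 36.
  α (4, 13): covers {V, X, W} → 485
  β (5, 14): covers {V, X, W} → 485
  γ (6, 8): covers {R, V, X} → 880
  δ (3, 14): covers {V, X, W} → 485
  ε (8, 14): covers {V, X, W} → 485
Maximum coverage at γ: 880 orders per day.

γ, covering 880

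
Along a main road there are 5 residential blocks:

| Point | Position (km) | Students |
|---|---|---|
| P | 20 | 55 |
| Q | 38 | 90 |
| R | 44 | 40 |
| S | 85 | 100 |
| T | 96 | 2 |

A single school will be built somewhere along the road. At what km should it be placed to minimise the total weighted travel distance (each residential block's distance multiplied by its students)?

x = 38

For a sum of weighted absolute distances on a line, the optimum is the weighted median (not the mean). Total weight W = 287; half-weight = 143.5.
Sort by position and accumulate weight:
  km 20 (P, w=55) → cum 55
  km 38 (Q, w=90) → cum 145  ≥ 143.5 → median here
  km 44 (R, w=40) → cum 185
  km 85 (S, w=100) → cum 285
  km 96 (T, w=2) → cum 287
Optimal location: km 38.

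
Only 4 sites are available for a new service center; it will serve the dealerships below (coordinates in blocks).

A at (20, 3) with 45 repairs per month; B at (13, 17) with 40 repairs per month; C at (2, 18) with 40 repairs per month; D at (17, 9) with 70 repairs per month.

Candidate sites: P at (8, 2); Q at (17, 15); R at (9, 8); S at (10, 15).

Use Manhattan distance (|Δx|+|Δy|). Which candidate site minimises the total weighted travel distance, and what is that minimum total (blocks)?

Total weighted distance at each candidate:
  P (8, 2): total = 3385
  Q (17, 15): total = 2055
  R (9, 8): total = 2550
  S (10, 15): total = 2540
Minimum is at Q with total 2055 blocks.

Q, total 2055 blocks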